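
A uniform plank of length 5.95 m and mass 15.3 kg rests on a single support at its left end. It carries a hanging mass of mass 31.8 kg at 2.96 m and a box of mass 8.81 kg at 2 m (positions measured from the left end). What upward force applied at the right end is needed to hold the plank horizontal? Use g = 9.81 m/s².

About the left end:
Beam weight: 15.3 × 9.81 = 150.1 N down at 2.975 m → arm 2.975 m, τ = 150.1 × 2.975 = 446.5 N·m clockwise.
Hanging mass: 31.8 × 9.81 = 312 N down at 2.96 m → arm 2.96 m, τ = 312 × 2.96 = 923.5 N·m clockwise.
Box: 8.81 × 9.81 = 86.43 N down at 2 m → arm 2 m, τ = 86.43 × 2 = 172.9 N·m clockwise.
Net moment of the loads = 1543 N·m clockwise.
The upward force F acts at the right end, arm 5.95 m, giving F × 5.95 counterclockwise.
Στ = 0 ⇒ F × 5.95 = 1543 ⇒ F = 1543 / 5.95 = 259 N.

F ≈ 259 N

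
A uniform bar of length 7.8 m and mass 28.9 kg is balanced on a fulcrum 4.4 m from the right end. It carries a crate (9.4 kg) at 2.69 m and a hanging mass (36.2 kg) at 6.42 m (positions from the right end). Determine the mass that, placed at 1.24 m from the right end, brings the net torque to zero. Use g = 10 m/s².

About the fulcrum (at 4.4 m from the right end):
Beam weight: 28.9 × 10 = 289 N down at 3.9 m → arm 0.5 m, τ = 289 × 0.5 = 144.5 N·m clockwise.
Crate: 9.4 × 10 = 94 N down at 2.69 m → arm 1.71 m, τ = 94 × 1.71 = 160.7 N·m clockwise.
Hanging mass: 36.2 × 10 = 362 N down at 6.42 m → arm 2.02 m, τ = 362 × 2.02 = 731.2 N·m counterclockwise.
Net moment of known loads = 426 N·m counterclockwise.
An unknown mass m at 1.24 m has arm 3.16 m; its moment is m·g·3.16 clockwise.
For rotational equilibrium, m × 10 × 3.16 = 426, so m = 426 / (10 × 3.16) = 13.5 kg.

m ≈ 13.5 kg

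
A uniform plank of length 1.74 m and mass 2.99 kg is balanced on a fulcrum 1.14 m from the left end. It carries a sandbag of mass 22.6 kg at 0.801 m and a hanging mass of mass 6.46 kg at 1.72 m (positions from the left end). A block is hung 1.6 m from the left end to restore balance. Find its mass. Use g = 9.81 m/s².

Taking torques about the fulcrum (at 1.14 m from the left end):
Beam weight: 2.99 × 9.81 = 29.33 N down at 0.87 m → arm 0.27 m, τ = 29.33 × 0.27 = 7.919 N·m counterclockwise.
Sandbag: 22.6 × 9.81 = 221.7 N down at 0.801 m → arm 0.339 m, τ = 221.7 × 0.339 = 75.16 N·m counterclockwise.
Hanging mass: 6.46 × 9.81 = 63.37 N down at 1.72 m → arm 0.58 m, τ = 63.37 × 0.58 = 36.75 N·m clockwise.
Net moment of known loads = 46.33 N·m counterclockwise.
An unknown mass m at 1.6 m has arm 0.46 m; its moment is m·g·0.46 clockwise.
Balancing moments: m × 9.81 × 0.46 = 46.33, giving m = 46.33 / (9.81 × 0.46) = 10.3 kg.

m ≈ 10.3 kg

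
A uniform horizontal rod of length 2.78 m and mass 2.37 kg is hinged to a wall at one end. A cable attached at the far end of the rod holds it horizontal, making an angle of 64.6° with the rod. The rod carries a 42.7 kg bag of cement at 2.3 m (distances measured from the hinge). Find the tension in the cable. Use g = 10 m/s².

Sum moments about the hinge (the unknown hinge reaction has zero arm there).
Beam weight: 2.37 × 10 = 23.7 N down at 1.39 m → arm 1.39 m, τ = 23.7 × 1.39 = 32.94 N·m clockwise.
Bag of cement: 42.7 × 10 = 427 N down at 2.3 m → arm 2.3 m, τ = 427 × 2.3 = 982.1 N·m clockwise.
Total clockwise load moment = 1015 N·m.
The cable tension T acts at 2.78 m; only its component perpendicular to the rod, T sinθ, produces torque. sin 64.6° = 0.9033.
For rotational equilibrium, T × 2.78 × 0.9033 = 1015, so T = 1015 / 2.511 = 404 N.

T ≈ 404 N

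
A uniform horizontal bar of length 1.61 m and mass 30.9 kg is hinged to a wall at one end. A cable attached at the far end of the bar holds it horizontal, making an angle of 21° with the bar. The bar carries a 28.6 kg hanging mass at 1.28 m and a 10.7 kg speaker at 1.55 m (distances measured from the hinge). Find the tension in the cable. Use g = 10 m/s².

T ≈ 1350 N

Take moments about the hinge.
Beam weight: 30.9 × 10 = 309 N down at 0.805 m → arm 0.805 m, τ = 309 × 0.805 = 248.7 N·m clockwise.
Hanging mass: 28.6 × 10 = 286 N down at 1.28 m → arm 1.28 m, τ = 286 × 1.28 = 366.1 N·m clockwise.
Speaker: 10.7 × 10 = 107 N down at 1.55 m → arm 1.55 m, τ = 107 × 1.55 = 165.8 N·m clockwise.
Total clockwise load moment = 780.6 N·m.
The cable tension T acts at 1.61 m; only its component perpendicular to the bar, T sinθ, produces torque. sin 21° = 0.3584.
Στ = 0 ⇒ T × 1.61 × 0.3584 = 780.6 ⇒ T = 780.6 / 0.577 = 1350 N.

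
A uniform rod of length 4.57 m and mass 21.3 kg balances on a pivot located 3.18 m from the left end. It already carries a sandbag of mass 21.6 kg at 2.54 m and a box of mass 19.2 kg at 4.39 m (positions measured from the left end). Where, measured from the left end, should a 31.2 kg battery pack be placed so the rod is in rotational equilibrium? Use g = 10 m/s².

About the pivot (at 3.18 m from the left end):
Beam weight: 21.3 × 10 = 213 N down at 2.285 m → arm 0.895 m, τ = 213 × 0.895 = 190.6 N·m counterclockwise.
Sandbag: 21.6 × 10 = 216 N down at 2.54 m → arm 0.64 m, τ = 216 × 0.64 = 138.2 N·m counterclockwise.
Box: 19.2 × 10 = 192 N down at 4.39 m → arm 1.21 m, τ = 192 × 1.21 = 232.3 N·m clockwise.
Net moment of existing loads = 96.5 N·m counterclockwise.
The battery pack weighs 31.2 × 10 = 312 N and must supply an equal clockwise moment, so its lever arm about the pivot is 96.5 / 312 = 0.309 m.
That puts it at 3.18 + 0.309 = 3.49 m from the left end.

x ≈ 3.49 m from the left end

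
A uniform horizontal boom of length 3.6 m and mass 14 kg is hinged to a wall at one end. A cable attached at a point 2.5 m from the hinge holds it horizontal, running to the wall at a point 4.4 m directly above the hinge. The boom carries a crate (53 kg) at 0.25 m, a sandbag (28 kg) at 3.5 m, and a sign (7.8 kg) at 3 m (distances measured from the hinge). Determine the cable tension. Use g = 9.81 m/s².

T ≈ 721 N

Sum moments about the hinge (the unknown hinge reaction has zero arm there).
Beam weight: 14 × 9.81 = 137.3 N down at 1.8 m → arm 1.8 m, τ = 137.3 × 1.8 = 247.1 N·m clockwise.
Crate: 53 × 9.81 = 519.9 N down at 0.25 m → arm 0.25 m, τ = 519.9 × 0.25 = 130 N·m clockwise.
Sandbag: 28 × 9.81 = 274.7 N down at 3.5 m → arm 3.5 m, τ = 274.7 × 3.5 = 961.4 N·m clockwise.
Sign: 7.8 × 9.81 = 76.52 N down at 3 m → arm 3 m, τ = 76.52 × 3 = 229.6 N·m clockwise.
Total clockwise load moment = 1568 N·m.
The cable tension T acts at 2.5 m; only its component perpendicular to the boom, T sinθ, produces torque. sinθ = h/√(h²+d²) = 4.4/√(4.4²+2.5²) = 0.8695.
For rotational equilibrium, T × 2.5 × 0.8695 = 1568, so T = 1568 / 2.174 = 721 N.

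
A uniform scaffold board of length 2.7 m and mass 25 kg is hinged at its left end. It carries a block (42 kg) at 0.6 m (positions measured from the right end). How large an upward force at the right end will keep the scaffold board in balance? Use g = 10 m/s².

F ≈ 452 N

Sum moments about the left end (the unknown pivot reaction has zero arm there).
Beam weight: 25 × 10 = 250 N down at 1.35 m → arm 1.35 m, τ = 250 × 1.35 = 337.5 N·m clockwise.
Block: 42 × 10 = 420 N down at 0.6 m → arm 2.1 m, τ = 420 × 2.1 = 882 N·m clockwise.
Net moment of the loads = 1220 N·m clockwise.
The upward force F acts at the right end, arm 2.7 m, giving F × 2.7 counterclockwise.
For rotational equilibrium, F × 2.7 = 1220, so F = 1220 / 2.7 = 452 N.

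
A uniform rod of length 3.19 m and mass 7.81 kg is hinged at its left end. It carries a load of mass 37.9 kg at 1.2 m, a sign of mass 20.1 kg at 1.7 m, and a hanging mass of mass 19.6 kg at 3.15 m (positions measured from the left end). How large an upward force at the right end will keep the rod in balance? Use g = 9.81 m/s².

F ≈ 473 N

Taking torques about the left end:
Beam weight: 7.81 × 9.81 = 76.62 N down at 1.595 m → arm 1.595 m, τ = 76.62 × 1.595 = 122.2 N·m clockwise.
Load: 37.9 × 9.81 = 371.8 N down at 1.2 m → arm 1.2 m, τ = 371.8 × 1.2 = 446.2 N·m clockwise.
Sign: 20.1 × 9.81 = 197.2 N down at 1.7 m → arm 1.7 m, τ = 197.2 × 1.7 = 335.2 N·m clockwise.
Hanging mass: 19.6 × 9.81 = 192.3 N down at 3.15 m → arm 3.15 m, τ = 192.3 × 3.15 = 605.7 N·m clockwise.
Net moment of the loads = 1509 N·m clockwise.
The upward force F acts at the right end, arm 3.19 m, giving F × 3.19 counterclockwise.
Setting net torque to zero: F × 3.19 = 1509 → F = 1509 / 3.19 = 473 N.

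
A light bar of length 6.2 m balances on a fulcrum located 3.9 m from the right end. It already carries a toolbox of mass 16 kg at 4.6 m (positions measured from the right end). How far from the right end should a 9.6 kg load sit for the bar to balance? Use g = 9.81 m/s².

x ≈ 2.73 m from the right end

About the fulcrum (at 3.9 m from the right end):
Toolbox: 16 × 9.81 = 157 N down at 4.6 m → arm 0.7 m, τ = 157 × 0.7 = 109.9 N·m counterclockwise.
Net moment of existing loads = 109.9 N·m counterclockwise.
The load weighs 9.6 × 9.81 = 94.18 N and must supply an equal clockwise moment, so its lever arm about the fulcrum is 109.9 / 94.18 = 1.17 m.
That puts it at 3.9 − 1.17 = 2.73 m from the right end.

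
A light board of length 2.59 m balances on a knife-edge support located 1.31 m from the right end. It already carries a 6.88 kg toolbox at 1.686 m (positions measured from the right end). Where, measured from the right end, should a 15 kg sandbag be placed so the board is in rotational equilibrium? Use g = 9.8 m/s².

Choose the knife-edge support (at 1.31 m from the right end) as the axis so the support reaction has zero arm there.
Toolbox: 6.88 × 9.8 = 67.42 N down at 1.686 m → arm 0.376 m, τ = 67.42 × 0.376 = 25.35 N·m counterclockwise.
Net moment of existing loads = 25.35 N·m counterclockwise.
The sandbag weighs 15 × 9.8 = 147 N and must supply an equal clockwise moment, so its lever arm about the knife-edge support is 25.35 / 147 = 0.172 m.
That puts it at 1.31 − 0.172 = 1.14 m from the right end.

x ≈ 1.14 m from the right end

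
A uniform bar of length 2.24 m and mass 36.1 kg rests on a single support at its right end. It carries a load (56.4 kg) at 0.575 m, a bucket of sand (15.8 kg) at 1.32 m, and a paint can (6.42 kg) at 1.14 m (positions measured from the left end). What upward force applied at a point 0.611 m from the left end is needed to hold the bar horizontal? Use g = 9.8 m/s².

F ≈ 938 N

Choose the right end as the axis so the unknown pivot reaction has zero arm there.
Beam weight: 36.1 × 9.8 = 353.8 N down at 1.12 m → arm 1.12 m, τ = 353.8 × 1.12 = 396.3 N·m counterclockwise.
Load: 56.4 × 9.8 = 552.7 N down at 0.575 m → arm 1.665 m, τ = 552.7 × 1.665 = 920.2 N·m counterclockwise.
Bucket of sand: 15.8 × 9.8 = 154.8 N down at 1.32 m → arm 0.92 m, τ = 154.8 × 0.92 = 142.4 N·m counterclockwise.
Paint can: 6.42 × 9.8 = 62.92 N down at 1.14 m → arm 1.1 m, τ = 62.92 × 1.1 = 69.21 N·m counterclockwise.
Net moment of the loads = 1528 N·m counterclockwise.
The upward force F acts at a point 0.611 m from the left end, arm 1.629 m, giving F × 1.629 clockwise.
Στ = 0 ⇒ F × 1.629 = 1528 ⇒ F = 1528 / 1.629 = 938 N.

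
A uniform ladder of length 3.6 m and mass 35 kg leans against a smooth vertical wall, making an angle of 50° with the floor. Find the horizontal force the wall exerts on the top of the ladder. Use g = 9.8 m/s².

N_wall ≈ 144 N

Choose the foot of the ladder as the axis so the floor normal and friction both act there and drop out.
Ladder weight 35×9.8 = 343 N acts at 1.8 m along the ladder; its horizontal arm is 1.8·cos50° = 1.157 m → τ = 396.9 N·m clockwise.
Wall normal N acts horizontally at the top; its moment arm is the height L sinθ = 3.6·sin50° = 2.758 m, counterclockwise.
Setting net torque to zero: N × 2.758 = 396.9 → N = 144 N.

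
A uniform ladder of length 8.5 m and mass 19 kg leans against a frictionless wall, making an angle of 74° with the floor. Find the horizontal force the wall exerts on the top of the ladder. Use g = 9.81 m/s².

N_wall ≈ 26.7 N

Choose the foot of the ladder as the axis so the floor normal and friction both act there and drop out.
Ladder weight 19×9.81 = 186.4 N acts at 4.25 m along the ladder; its horizontal arm is 4.25·cos74° = 1.171 m → τ = 218.3 N·m clockwise.
Wall normal N acts horizontally at the top; its moment arm is the height L sinθ = 8.5·sin74° = 8.171 m, counterclockwise.
Balancing moments: N × 8.171 = 218.3, giving N = 26.7 N.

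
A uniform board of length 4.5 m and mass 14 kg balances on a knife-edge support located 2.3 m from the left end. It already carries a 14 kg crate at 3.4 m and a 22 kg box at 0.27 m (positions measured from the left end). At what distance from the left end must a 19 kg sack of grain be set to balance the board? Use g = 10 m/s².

x ≈ 3.88 m from the left end

Sum moments about the knife-edge support (at 2.3 m from the left end) (the support reaction has zero arm there).
Beam weight: 14 × 10 = 140 N down at 2.25 m → arm 0.05 m, τ = 140 × 0.05 = 7 N·m counterclockwise.
Crate: 14 × 10 = 140 N down at 3.4 m → arm 1.1 m, τ = 140 × 1.1 = 154 N·m clockwise.
Box: 22 × 10 = 220 N down at 0.27 m → arm 2.03 m, τ = 220 × 2.03 = 446.6 N·m counterclockwise.
Net moment of existing loads = 299.6 N·m counterclockwise.
The sack of grain weighs 19 × 10 = 190 N and must supply an equal clockwise moment, so its lever arm about the knife-edge support is 299.6 / 190 = 1.58 m.
That puts it at 2.3 + 1.58 = 3.88 m from the left end.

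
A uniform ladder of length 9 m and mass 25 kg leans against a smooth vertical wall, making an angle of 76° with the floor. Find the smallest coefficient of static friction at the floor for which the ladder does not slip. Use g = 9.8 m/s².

μ_min ≈ 0.125

Take moments about the foot of the ladder.
Ladder weight 25×9.8 = 245 N acts at 4.5 m along the ladder; its horizontal arm is 4.5·cos76° = 1.089 m → τ = 266.8 N·m clockwise.
Wall normal N acts horizontally at the top; its moment arm is the height L sinθ = 9·sin76° = 8.733 m, counterclockwise.
Balancing moments: N × 8.733 = 266.8, giving N = 30.55 N.
ΣFx = 0 ⇒ f = N_wall = 30.55 N. ΣFy = 0 ⇒ N_floor = 245 N.
μ_min = f / N_floor = 30.55 / 245 = 0.125.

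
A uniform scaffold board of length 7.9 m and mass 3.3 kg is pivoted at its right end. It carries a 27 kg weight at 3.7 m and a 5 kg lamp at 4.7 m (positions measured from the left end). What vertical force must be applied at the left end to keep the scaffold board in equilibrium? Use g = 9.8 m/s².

Take moments about the right end.
Beam weight: 3.3 × 9.8 = 32.34 N down at 3.95 m → arm 3.95 m, τ = 32.34 × 3.95 = 127.7 N·m counterclockwise.
Weight: 27 × 9.8 = 264.6 N down at 3.7 m → arm 4.2 m, τ = 264.6 × 4.2 = 1111 N·m counterclockwise.
Lamp: 5 × 9.8 = 49 N down at 4.7 m → arm 3.2 m, τ = 49 × 3.2 = 156.8 N·m counterclockwise.
Net moment of the loads = 1396 N·m counterclockwise.
The upward force F acts at the left end, arm 7.9 m, giving F × 7.9 clockwise.
For rotational equilibrium, F × 7.9 = 1396, so F = 1396 / 7.9 = 177 N.

F ≈ 177 N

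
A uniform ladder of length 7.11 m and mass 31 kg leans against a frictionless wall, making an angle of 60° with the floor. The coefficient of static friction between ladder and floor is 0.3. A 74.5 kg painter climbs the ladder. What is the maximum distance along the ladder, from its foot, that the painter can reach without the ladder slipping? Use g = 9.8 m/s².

d ≈ 3.75 m

Taking torques about the foot of the ladder:
Ladder weight 31×9.8 = 303.8 N acts at 3.555 m along the ladder; its horizontal arm is 3.555·cos60° = 1.778 m → τ = 540.2 N·m clockwise.
Painter weight 74.5×9.8 = 730.1 N at distance d → arm d·cos60° → τ = 730.1·d·0.5 clockwise.
Wall normal N at the top has arm L sinθ = 6.157 m counterclockwise, so Στ = 0 gives N·6.157 = 540.2 + 365.1·d.
ΣFy = 0 ⇒ N_floor = 1034 N, so the maximum friction is μ_s·N_floor = 0.3×1034 = 310.2 N. ΣFx = 0 ⇒ N_wall = f, so at the slipping point N = 310.2 N.
Substituting: 310.2×6.157 = 540.2 + 365.1·d ⇒ d = (1910 − 540.2) / 365.1 = 3.75 m.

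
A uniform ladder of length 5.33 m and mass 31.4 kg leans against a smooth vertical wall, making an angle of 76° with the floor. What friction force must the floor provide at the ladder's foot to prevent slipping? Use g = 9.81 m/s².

Take moments about the foot of the ladder.
Ladder weight 31.4×9.81 = 308 N acts at 2.665 m along the ladder; its horizontal arm is 2.665·cos76° = 0.6447 m → τ = 198.6 N·m clockwise.
Wall normal N acts horizontally at the top; its moment arm is the height L sinθ = 5.33·sin76° = 5.172 m, counterclockwise.
Στ = 0 ⇒ N × 5.172 = 198.6 ⇒ N = 38.4 N.
ΣFx = 0: friction at the foot balances the wall's push, so f = N_wall = 38.4 N.

f ≈ 38.4 N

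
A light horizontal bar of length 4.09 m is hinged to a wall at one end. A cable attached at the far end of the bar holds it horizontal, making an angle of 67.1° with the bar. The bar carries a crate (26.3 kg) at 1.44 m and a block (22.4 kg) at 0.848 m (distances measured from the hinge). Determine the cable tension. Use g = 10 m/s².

About the hinge:
Crate: 26.3 × 10 = 263 N down at 1.44 m → arm 1.44 m, τ = 263 × 1.44 = 378.7 N·m clockwise.
Block: 22.4 × 10 = 224 N down at 0.848 m → arm 0.848 m, τ = 224 × 0.848 = 190 N·m clockwise.
Total clockwise load moment = 568.7 N·m.
The cable tension T acts at 4.09 m; only its component perpendicular to the bar, T sinθ, produces torque. sin 67.1° = 0.9212.
Balancing moments: T × 4.09 × 0.9212 = 568.7, giving T = 568.7 / 3.768 = 151 N.

T ≈ 151 N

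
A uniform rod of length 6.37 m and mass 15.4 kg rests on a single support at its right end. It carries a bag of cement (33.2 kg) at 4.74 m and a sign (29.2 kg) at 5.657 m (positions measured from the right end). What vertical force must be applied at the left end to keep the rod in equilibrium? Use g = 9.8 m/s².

About the right end:
Beam weight: 15.4 × 9.8 = 150.9 N down at 3.185 m → arm 3.185 m, τ = 150.9 × 3.185 = 480.6 N·m counterclockwise.
Bag of cement: 33.2 × 9.8 = 325.4 N down at 4.74 m → arm 4.74 m, τ = 325.4 × 4.74 = 1542 N·m counterclockwise.
Sign: 29.2 × 9.8 = 286.2 N down at 5.657 m → arm 5.657 m, τ = 286.2 × 5.657 = 1619 N·m counterclockwise.
Net moment of the loads = 3642 N·m counterclockwise.
The upward force F acts at the left end, arm 6.37 m, giving F × 6.37 clockwise.
Στ = 0 ⇒ F × 6.37 = 3642 ⇒ F = 3642 / 6.37 = 572 N.

F ≈ 572 N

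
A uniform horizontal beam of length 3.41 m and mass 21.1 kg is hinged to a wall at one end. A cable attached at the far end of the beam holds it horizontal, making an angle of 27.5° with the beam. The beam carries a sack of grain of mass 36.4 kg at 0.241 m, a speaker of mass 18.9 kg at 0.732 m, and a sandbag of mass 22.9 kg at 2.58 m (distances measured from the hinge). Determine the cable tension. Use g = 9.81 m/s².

Taking torques about the hinge:
Beam weight: 21.1 × 9.81 = 207 N down at 1.705 m → arm 1.705 m, τ = 207 × 1.705 = 352.9 N·m clockwise.
Sack of grain: 36.4 × 9.81 = 357.1 N down at 0.241 m → arm 0.241 m, τ = 357.1 × 0.241 = 86.06 N·m clockwise.
Speaker: 18.9 × 9.81 = 185.4 N down at 0.732 m → arm 0.732 m, τ = 185.4 × 0.732 = 135.7 N·m clockwise.
Sandbag: 22.9 × 9.81 = 224.6 N down at 2.58 m → arm 2.58 m, τ = 224.6 × 2.58 = 579.5 N·m clockwise.
Total clockwise load moment = 1154 N·m.
The cable tension T acts at 3.41 m; only its component perpendicular to the beam, T sinθ, produces torque. sin 27.5° = 0.4617.
For rotational equilibrium, T × 3.41 × 0.4617 = 1154, so T = 1154 / 1.574 = 733 N.

T ≈ 733 N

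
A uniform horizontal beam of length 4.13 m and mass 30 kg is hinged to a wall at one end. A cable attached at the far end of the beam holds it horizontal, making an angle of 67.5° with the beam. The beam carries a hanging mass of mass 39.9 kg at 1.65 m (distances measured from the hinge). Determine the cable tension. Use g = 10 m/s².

About the hinge:
Beam weight: 30 × 10 = 300 N down at 2.065 m → arm 2.065 m, τ = 300 × 2.065 = 619.5 N·m clockwise.
Hanging mass: 39.9 × 10 = 399 N down at 1.65 m → arm 1.65 m, τ = 399 × 1.65 = 658.3 N·m clockwise.
Total clockwise load moment = 1278 N·m.
The cable tension T acts at 4.13 m; only its component perpendicular to the beam, T sinθ, produces torque. sin 67.5° = 0.9239.
For rotational equilibrium, T × 4.13 × 0.9239 = 1278, so T = 1278 / 3.816 = 335 N.

T ≈ 335 N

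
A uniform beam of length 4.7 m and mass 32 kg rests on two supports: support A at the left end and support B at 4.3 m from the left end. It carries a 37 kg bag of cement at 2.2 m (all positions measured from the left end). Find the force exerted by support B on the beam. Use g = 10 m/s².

About support A:
Beam weight: 32 × 10 = 320 N down at 2.35 m → arm 2.35 m, τ = 320 × 2.35 = 752 N·m clockwise.
Bag of cement: 37 × 10 = 370 N down at 2.2 m → arm 2.2 m, τ = 370 × 2.2 = 814 N·m clockwise.
Net load moment about support A = 1566 N·m clockwise.
Reaction R at support B is upward at 4.3 m, arm 4.3 m → moment R × 4.3 counterclockwise.
Στ = 0 ⇒ R × 4.3 = 1566 ⇒ R = 364 N.

R_B ≈ 364 N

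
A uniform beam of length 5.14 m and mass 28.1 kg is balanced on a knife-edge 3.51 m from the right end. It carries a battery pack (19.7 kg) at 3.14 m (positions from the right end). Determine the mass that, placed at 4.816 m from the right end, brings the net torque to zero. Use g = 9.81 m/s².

Taking torques about the knife-edge (at 3.51 m from the right end):
Beam weight: 28.1 × 9.81 = 275.7 N down at 2.57 m → arm 0.94 m, τ = 275.7 × 0.94 = 259.2 N·m clockwise.
Battery pack: 19.7 × 9.81 = 193.3 N down at 3.14 m → arm 0.37 m, τ = 193.3 × 0.37 = 71.52 N·m clockwise.
Net moment of known loads = 330.7 N·m clockwise.
An unknown mass m at 4.816 m has arm 1.306 m; its moment is m·g·1.306 counterclockwise.
Balancing moments: m × 9.81 × 1.306 = 330.7, giving m = 330.7 / (9.81 × 1.306) = 25.8 kg.

m ≈ 25.8 kg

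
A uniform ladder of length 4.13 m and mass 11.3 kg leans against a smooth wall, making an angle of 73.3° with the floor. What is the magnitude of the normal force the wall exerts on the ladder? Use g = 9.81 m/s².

N_wall ≈ 16.6 N

Take moments about the foot of the ladder.
Ladder weight 11.3×9.81 = 110.9 N acts at 2.065 m along the ladder; its horizontal arm is 2.065·cos73.3° = 0.5934 m → τ = 65.81 N·m clockwise.
Wall normal N acts horizontally at the top; its moment arm is the height L sinθ = 4.13·sin73.3° = 3.956 m, counterclockwise.
Balancing moments: N × 3.956 = 65.81, giving N = 16.6 N.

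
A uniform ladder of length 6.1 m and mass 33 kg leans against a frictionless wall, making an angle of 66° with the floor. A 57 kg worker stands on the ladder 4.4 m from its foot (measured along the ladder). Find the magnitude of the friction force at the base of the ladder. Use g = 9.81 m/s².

f ≈ 252 N

Take moments about the foot of the ladder.
Ladder weight 33×9.81 = 323.7 N acts at 3.05 m along the ladder; its horizontal arm is 3.05·cos66° = 1.241 m → τ = 401.7 N·m clockwise.
Worker: 57×9.81 = 559.2 N at 4.4 m → arm 1.79 m → τ = 1001 N·m clockwise.
Wall normal N acts horizontally at the top; its moment arm is the height L sinθ = 6.1·sin66° = 5.573 m, counterclockwise.
Balancing moments: N × 5.573 = 1403, giving N = 252 N.
ΣFx = 0: friction at the foot balances the wall's push, so f = N_wall = 252 N.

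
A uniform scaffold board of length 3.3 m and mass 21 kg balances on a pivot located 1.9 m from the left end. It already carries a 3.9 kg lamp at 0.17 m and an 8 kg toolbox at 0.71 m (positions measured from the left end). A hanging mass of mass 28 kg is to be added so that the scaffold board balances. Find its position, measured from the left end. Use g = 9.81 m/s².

x ≈ 2.67 m from the left end

Taking torques about the pivot (at 1.9 m from the left end):
Beam weight: 21 × 9.81 = 206 N down at 1.65 m → arm 0.25 m, τ = 206 × 0.25 = 51.5 N·m counterclockwise.
Lamp: 3.9 × 9.81 = 38.26 N down at 0.17 m → arm 1.73 m, τ = 38.26 × 1.73 = 66.19 N·m counterclockwise.
Toolbox: 8 × 9.81 = 78.48 N down at 0.71 m → arm 1.19 m, τ = 78.48 × 1.19 = 93.39 N·m counterclockwise.
Net moment of existing loads = 211.1 N·m counterclockwise.
The hanging mass weighs 28 × 9.81 = 274.7 N and must supply an equal clockwise moment, so its lever arm about the pivot is 211.1 / 274.7 = 0.768 m.
That puts it at 1.9 + 0.768 = 2.67 m from the left end.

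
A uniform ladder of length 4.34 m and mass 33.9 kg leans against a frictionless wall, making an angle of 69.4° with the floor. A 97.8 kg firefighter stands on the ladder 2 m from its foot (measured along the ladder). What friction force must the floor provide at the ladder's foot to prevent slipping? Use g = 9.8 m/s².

Sum moments about the foot of the ladder (the floor normal and friction both act there and drop out).
Ladder weight 33.9×9.8 = 332.2 N acts at 2.17 m along the ladder; its horizontal arm is 2.17·cos69.4° = 0.7635 m → τ = 253.6 N·m clockwise.
Firefighter: 97.8×9.8 = 958.4 N at 2 m → arm 0.7037 m → τ = 674.4 N·m clockwise.
Wall normal N acts horizontally at the top; its moment arm is the height L sinθ = 4.34·sin69.4° = 4.062 m, counterclockwise.
Setting net torque to zero: N × 4.062 = 928 → N = 228 N.
ΣFx = 0: friction at the foot balances the wall's push, so f = N_wall = 228 N.

f ≈ 228 N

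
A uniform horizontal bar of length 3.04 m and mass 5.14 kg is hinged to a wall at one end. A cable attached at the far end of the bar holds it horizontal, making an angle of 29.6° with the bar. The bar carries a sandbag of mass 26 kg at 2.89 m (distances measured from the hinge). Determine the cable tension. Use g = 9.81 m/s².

Sum moments about the hinge (the unknown hinge reaction has zero arm there).
Beam weight: 5.14 × 9.81 = 50.42 N down at 1.52 m → arm 1.52 m, τ = 50.42 × 1.52 = 76.64 N·m clockwise.
Sandbag: 26 × 9.81 = 255.1 N down at 2.89 m → arm 2.89 m, τ = 255.1 × 2.89 = 737.2 N·m clockwise.
Total clockwise load moment = 813.8 N·m.
The cable tension T acts at 3.04 m; only its component perpendicular to the bar, T sinθ, produces torque. sin 29.6° = 0.4939.
Setting net torque to zero: T × 3.04 × 0.4939 = 813.8 → T = 813.8 / 1.501 = 542 N.

T ≈ 542 N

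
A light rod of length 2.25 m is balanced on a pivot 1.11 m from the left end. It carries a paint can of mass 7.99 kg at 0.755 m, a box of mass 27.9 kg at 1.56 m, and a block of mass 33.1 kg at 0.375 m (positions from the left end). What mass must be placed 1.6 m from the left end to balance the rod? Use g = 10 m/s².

m ≈ 29.8 kg

About the pivot (at 1.11 m from the left end):
Paint can: 7.99 × 10 = 79.9 N down at 0.755 m → arm 0.355 m, τ = 79.9 × 0.355 = 28.36 N·m counterclockwise.
Box: 27.9 × 10 = 279 N down at 1.56 m → arm 0.45 m, τ = 279 × 0.45 = 125.5 N·m clockwise.
Block: 33.1 × 10 = 331 N down at 0.375 m → arm 0.735 m, τ = 331 × 0.735 = 243.3 N·m counterclockwise.
Net moment of known loads = 146.2 N·m counterclockwise.
An unknown mass m at 1.6 m has arm 0.49 m; its moment is m·g·0.49 clockwise.
Balancing moments: m × 10 × 0.49 = 146.2, giving m = 146.2 / (10 × 0.49) = 29.8 kg.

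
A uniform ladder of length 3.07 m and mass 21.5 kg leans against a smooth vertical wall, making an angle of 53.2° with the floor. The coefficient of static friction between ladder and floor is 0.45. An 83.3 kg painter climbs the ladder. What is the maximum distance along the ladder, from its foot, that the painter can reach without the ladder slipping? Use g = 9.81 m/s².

d ≈ 1.93 m

Choose the foot of the ladder as the axis so the floor normal and friction both act there and drop out.
Ladder weight 21.5×9.81 = 210.9 N acts at 1.535 m along the ladder; its horizontal arm is 1.535·cos53.2° = 0.9195 m → τ = 193.9 N·m clockwise.
Painter weight 83.3×9.81 = 817.2 N at distance d → arm d·cos53.2° → τ = 817.2·d·0.599 clockwise.
Wall normal N at the top has arm L sinθ = 2.458 m counterclockwise, so Στ = 0 gives N·2.458 = 193.9 + 489.5·d.
ΣFy = 0 ⇒ N_floor = 1028 N, so the maximum friction is μ_s·N_floor = 0.45×1028 = 462.6 N. ΣFx = 0 ⇒ N_wall = f, so at the slipping point N = 462.6 N.
Substituting: 462.6×2.458 = 193.9 + 489.5·d ⇒ d = (1137 − 193.9) / 489.5 = 1.93 m.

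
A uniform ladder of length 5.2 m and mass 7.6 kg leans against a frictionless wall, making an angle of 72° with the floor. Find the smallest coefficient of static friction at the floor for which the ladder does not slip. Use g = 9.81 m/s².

μ_min ≈ 0.162

Choose the foot of the ladder as the axis so the floor normal and friction both act there and drop out.
Ladder weight 7.6×9.81 = 74.56 N acts at 2.6 m along the ladder; its horizontal arm is 2.6·cos72° = 0.8034 m → τ = 59.9 N·m clockwise.
Wall normal N acts horizontally at the top; its moment arm is the height L sinθ = 5.2·sin72° = 4.945 m, counterclockwise.
Balancing moments: N × 4.945 = 59.9, giving N = 12.11 N.
ΣFx = 0 ⇒ f = N_wall = 12.11 N. ΣFy = 0 ⇒ N_floor = 74.56 N.
μ_min = f / N_floor = 12.11 / 74.56 = 0.162.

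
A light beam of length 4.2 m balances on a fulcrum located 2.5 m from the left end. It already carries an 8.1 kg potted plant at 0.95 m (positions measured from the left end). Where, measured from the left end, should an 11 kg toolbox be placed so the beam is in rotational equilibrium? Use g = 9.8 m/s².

About the fulcrum (at 2.5 m from the left end):
Potted plant: 8.1 × 9.8 = 79.38 N down at 0.95 m → arm 1.55 m, τ = 79.38 × 1.55 = 123 N·m counterclockwise.
Net moment of existing loads = 123 N·m counterclockwise.
The toolbox weighs 11 × 9.8 = 107.8 N and must supply an equal clockwise moment, so its lever arm about the fulcrum is 123 / 107.8 = 1.14 m.
That puts it at 2.5 + 1.14 = 3.64 m from the left end.

x ≈ 3.64 m from the left end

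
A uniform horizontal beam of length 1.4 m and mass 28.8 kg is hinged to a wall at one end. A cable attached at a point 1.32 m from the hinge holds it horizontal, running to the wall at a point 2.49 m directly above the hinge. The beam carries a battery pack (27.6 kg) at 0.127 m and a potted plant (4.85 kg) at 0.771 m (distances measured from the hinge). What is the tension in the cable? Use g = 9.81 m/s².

T ≈ 231 N

Take moments about the hinge.
Beam weight: 28.8 × 9.81 = 282.5 N down at 0.7 m → arm 0.7 m, τ = 282.5 × 0.7 = 197.8 N·m clockwise.
Battery pack: 27.6 × 9.81 = 270.8 N down at 0.127 m → arm 0.127 m, τ = 270.8 × 0.127 = 34.39 N·m clockwise.
Potted plant: 4.85 × 9.81 = 47.58 N down at 0.771 m → arm 0.771 m, τ = 47.58 × 0.771 = 36.68 N·m clockwise.
Total clockwise load moment = 268.9 N·m.
The cable tension T acts at 1.32 m; only its component perpendicular to the beam, T sinθ, produces torque. sinθ = h/√(h²+d²) = 2.49/√(2.49²+1.32²) = 0.8835.
For rotational equilibrium, T × 1.32 × 0.8835 = 268.9, so T = 268.9 / 1.166 = 231 N.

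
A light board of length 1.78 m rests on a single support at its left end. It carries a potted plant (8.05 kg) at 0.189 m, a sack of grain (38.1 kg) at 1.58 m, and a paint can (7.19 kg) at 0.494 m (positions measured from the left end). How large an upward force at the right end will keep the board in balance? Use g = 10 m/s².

Choose the left end as the axis so the unknown pivot reaction has zero arm there.
Potted plant: 8.05 × 10 = 80.5 N down at 0.189 m → arm 0.189 m, τ = 80.5 × 0.189 = 15.21 N·m clockwise.
Sack of grain: 38.1 × 10 = 381 N down at 1.58 m → arm 1.58 m, τ = 381 × 1.58 = 602 N·m clockwise.
Paint can: 7.19 × 10 = 71.9 N down at 0.494 m → arm 0.494 m, τ = 71.9 × 0.494 = 35.52 N·m clockwise.
Net moment of the loads = 652.7 N·m clockwise.
The upward force F acts at the right end, arm 1.78 m, giving F × 1.78 counterclockwise.
For rotational equilibrium, F × 1.78 = 652.7, so F = 652.7 / 1.78 = 367 N.

F ≈ 367 N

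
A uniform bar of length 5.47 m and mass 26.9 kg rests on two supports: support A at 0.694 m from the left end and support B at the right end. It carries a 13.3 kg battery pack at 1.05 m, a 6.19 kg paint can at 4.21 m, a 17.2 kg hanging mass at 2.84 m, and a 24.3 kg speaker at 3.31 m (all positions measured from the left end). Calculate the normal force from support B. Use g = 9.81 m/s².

R_B ≈ 374 N

Take moments about support A.
Beam weight: 26.9 × 9.81 = 263.9 N down at 2.735 m → arm 2.041 m, τ = 263.9 × 2.041 = 538.6 N·m clockwise.
Battery pack: 13.3 × 9.81 = 130.5 N down at 1.05 m → arm 0.356 m, τ = 130.5 × 0.356 = 46.46 N·m clockwise.
Paint can: 6.19 × 9.81 = 60.72 N down at 4.21 m → arm 3.516 m, τ = 60.72 × 3.516 = 213.5 N·m clockwise.
Hanging mass: 17.2 × 9.81 = 168.7 N down at 2.84 m → arm 2.146 m, τ = 168.7 × 2.146 = 362 N·m clockwise.
Speaker: 24.3 × 9.81 = 238.4 N down at 3.31 m → arm 2.616 m, τ = 238.4 × 2.616 = 623.7 N·m clockwise.
Net load moment about support A = 1784 N·m clockwise.
Reaction R at support B is upward at 5.47 m, arm 4.776 m → moment R × 4.776 counterclockwise.
Balancing moments: R × 4.776 = 1784, giving R = 374 N.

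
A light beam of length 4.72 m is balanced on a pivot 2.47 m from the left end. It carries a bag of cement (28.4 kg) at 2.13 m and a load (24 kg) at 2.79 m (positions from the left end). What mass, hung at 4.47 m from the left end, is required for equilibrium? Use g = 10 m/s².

Sum moments about the pivot (at 2.47 m from the left end) (the support reaction has zero arm there).
Bag of cement: 28.4 × 10 = 284 N down at 2.13 m → arm 0.34 m, τ = 284 × 0.34 = 96.56 N·m counterclockwise.
Load: 24 × 10 = 240 N down at 2.79 m → arm 0.32 m, τ = 240 × 0.32 = 76.8 N·m clockwise.
Net moment of known loads = 19.76 N·m counterclockwise.
An unknown mass m at 4.47 m has arm 2 m; its moment is m·g·2 clockwise.
Setting net torque to zero: m × 10 × 2 = 19.76 → m = 19.76 / (10 × 2) = 0.988 kg.

m ≈ 0.988 kg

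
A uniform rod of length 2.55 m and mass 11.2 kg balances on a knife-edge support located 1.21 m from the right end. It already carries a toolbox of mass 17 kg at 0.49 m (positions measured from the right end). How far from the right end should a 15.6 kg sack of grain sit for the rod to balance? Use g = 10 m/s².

x ≈ 1.95 m from the right end

Take moments about the knife-edge support (at 1.21 m from the right end).
Beam weight: 11.2 × 10 = 112 N down at 1.275 m → arm 0.065 m, τ = 112 × 0.065 = 7.28 N·m counterclockwise.
Toolbox: 17 × 10 = 170 N down at 0.49 m → arm 0.72 m, τ = 170 × 0.72 = 122.4 N·m clockwise.
Net moment of existing loads = 115.1 N·m clockwise.
The sack of grain weighs 15.6 × 10 = 156 N and must supply an equal counterclockwise moment, so its lever arm about the knife-edge support is 115.1 / 156 = 0.738 m.
That puts it at 1.21 + 0.738 = 1.95 m from the right end.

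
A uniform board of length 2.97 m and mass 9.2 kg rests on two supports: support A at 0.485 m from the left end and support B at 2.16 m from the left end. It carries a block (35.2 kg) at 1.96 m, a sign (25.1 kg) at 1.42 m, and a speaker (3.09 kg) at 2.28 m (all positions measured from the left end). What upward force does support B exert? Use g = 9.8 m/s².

Take moments about support A.
Beam weight: 9.2 × 9.8 = 90.16 N down at 1.485 m → arm 1 m, τ = 90.16 × 1 = 90.16 N·m clockwise.
Block: 35.2 × 9.8 = 345 N down at 1.96 m → arm 1.475 m, τ = 345 × 1.475 = 508.9 N·m clockwise.
Sign: 25.1 × 9.8 = 246 N down at 1.42 m → arm 0.935 m, τ = 246 × 0.935 = 230 N·m clockwise.
Speaker: 3.09 × 9.8 = 30.28 N down at 2.28 m → arm 1.795 m, τ = 30.28 × 1.795 = 54.35 N·m clockwise.
Net load moment about support A = 883.4 N·m clockwise.
Reaction R at support B is upward at 2.16 m, arm 1.675 m → moment R × 1.675 counterclockwise.
Στ = 0 ⇒ R × 1.675 = 883.4 ⇒ R = 527 N.

R_B ≈ 527 N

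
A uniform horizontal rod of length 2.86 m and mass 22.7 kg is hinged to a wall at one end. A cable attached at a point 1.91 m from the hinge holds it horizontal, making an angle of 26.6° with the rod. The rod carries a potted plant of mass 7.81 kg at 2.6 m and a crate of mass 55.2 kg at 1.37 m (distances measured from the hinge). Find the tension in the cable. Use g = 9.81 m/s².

T ≈ 1470 N

Sum moments about the hinge (the unknown hinge reaction has zero arm there).
Beam weight: 22.7 × 9.81 = 222.7 N down at 1.43 m → arm 1.43 m, τ = 222.7 × 1.43 = 318.5 N·m clockwise.
Potted plant: 7.81 × 9.81 = 76.62 N down at 2.6 m → arm 2.6 m, τ = 76.62 × 2.6 = 199.2 N·m clockwise.
Crate: 55.2 × 9.81 = 541.5 N down at 1.37 m → arm 1.37 m, τ = 541.5 × 1.37 = 741.9 N·m clockwise.
Total clockwise load moment = 1260 N·m.
The cable tension T acts at 1.91 m; only its component perpendicular to the rod, T sinθ, produces torque. sin 26.6° = 0.4478.
Balancing moments: T × 1.91 × 0.4478 = 1260, giving T = 1260 / 0.8553 = 1470 N.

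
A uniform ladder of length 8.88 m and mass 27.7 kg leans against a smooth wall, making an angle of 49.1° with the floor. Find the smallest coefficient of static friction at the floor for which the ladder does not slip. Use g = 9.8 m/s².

μ_min ≈ 0.433

Sum moments about the foot of the ladder (the floor normal and friction both act there and drop out).
Ladder weight 27.7×9.8 = 271.5 N acts at 4.44 m along the ladder; its horizontal arm is 4.44·cos49.1° = 2.907 m → τ = 789.3 N·m clockwise.
Wall normal N acts horizontally at the top; its moment arm is the height L sinθ = 8.88·sin49.1° = 6.712 m, counterclockwise.
Balancing moments: N × 6.712 = 789.3, giving N = 117.6 N.
ΣFx = 0 ⇒ f = N_wall = 117.6 N. ΣFy = 0 ⇒ N_floor = 271.5 N.
μ_min = f / N_floor = 117.6 / 271.5 = 0.433.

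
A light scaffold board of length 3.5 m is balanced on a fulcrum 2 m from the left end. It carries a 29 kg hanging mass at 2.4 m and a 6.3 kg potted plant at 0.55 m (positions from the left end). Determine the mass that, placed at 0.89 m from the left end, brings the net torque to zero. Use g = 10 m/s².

Taking torques about the fulcrum (at 2 m from the left end):
Hanging mass: 29 × 10 = 290 N down at 2.4 m → arm 0.4 m, τ = 290 × 0.4 = 116 N·m clockwise.
Potted plant: 6.3 × 10 = 63 N down at 0.55 m → arm 1.45 m, τ = 63 × 1.45 = 91.35 N·m counterclockwise.
Net moment of known loads = 24.65 N·m clockwise.
An unknown mass m at 0.89 m has arm 1.11 m; its moment is m·g·1.11 counterclockwise.
Balancing moments: m × 10 × 1.11 = 24.65, giving m = 24.65 / (10 × 1.11) = 2.22 kg.

m ≈ 2.22 kg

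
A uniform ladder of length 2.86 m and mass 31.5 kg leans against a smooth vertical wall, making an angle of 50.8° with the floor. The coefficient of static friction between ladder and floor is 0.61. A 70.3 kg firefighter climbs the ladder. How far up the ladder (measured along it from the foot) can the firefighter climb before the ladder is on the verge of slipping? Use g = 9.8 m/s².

Sum moments about the foot of the ladder (the floor normal and friction both act there and drop out).
Ladder weight 31.5×9.8 = 308.7 N acts at 1.43 m along the ladder; its horizontal arm is 1.43·cos50.8° = 0.9038 m → τ = 279 N·m clockwise.
Firefighter weight 70.3×9.8 = 688.9 N at distance d → arm d·cos50.8° → τ = 688.9·d·0.632 clockwise.
Wall normal N at the top has arm L sinθ = 2.216 m counterclockwise, so Στ = 0 gives N·2.216 = 279 + 435.4·d.
ΣFy = 0 ⇒ N_floor = 997.6 N, so the maximum friction is μ_s·N_floor = 0.61×997.6 = 608.5 N. ΣFx = 0 ⇒ N_wall = f, so at the slipping point N = 608.5 N.
Substituting: 608.5×2.216 = 279 + 435.4·d ⇒ d = (1348 − 279) / 435.4 = 2.46 m.

d ≈ 2.46 m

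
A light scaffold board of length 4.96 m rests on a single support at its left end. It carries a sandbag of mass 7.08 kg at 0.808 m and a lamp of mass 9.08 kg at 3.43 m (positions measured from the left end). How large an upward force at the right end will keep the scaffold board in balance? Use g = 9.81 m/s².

F ≈ 72.9 N

Sum moments about the left end (the unknown pivot reaction has zero arm there).
Sandbag: 7.08 × 9.81 = 69.45 N down at 0.808 m → arm 0.808 m, τ = 69.45 × 0.808 = 56.12 N·m clockwise.
Lamp: 9.08 × 9.81 = 89.07 N down at 3.43 m → arm 3.43 m, τ = 89.07 × 3.43 = 305.5 N·m clockwise.
Net moment of the loads = 361.6 N·m clockwise.
The upward force F acts at the right end, arm 4.96 m, giving F × 4.96 counterclockwise.
For rotational equilibrium, F × 4.96 = 361.6, so F = 361.6 / 4.96 = 72.9 N.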